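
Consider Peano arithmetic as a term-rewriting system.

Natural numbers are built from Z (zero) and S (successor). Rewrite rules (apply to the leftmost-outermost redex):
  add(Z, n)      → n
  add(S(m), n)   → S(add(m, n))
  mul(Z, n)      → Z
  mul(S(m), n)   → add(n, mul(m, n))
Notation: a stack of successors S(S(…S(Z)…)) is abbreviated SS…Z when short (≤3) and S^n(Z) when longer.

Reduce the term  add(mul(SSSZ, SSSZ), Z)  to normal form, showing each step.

  start: add(mul(SSSZ, SSSZ), Z)
  →1  add(add(SSSZ, mul(SSZ, SSSZ)), Z)
  →2  add(S(add(SSZ, mul(SSZ, SSSZ))), Z)
  →3  S(add(add(SSZ, mul(SSZ, SSSZ)), Z))
  →4  S(add(S(add(SZ, mul(SSZ, SSSZ))), Z))
  →5  S(S(add(add(SZ, mul(SSZ, SSSZ)), Z)))
  →6  S(S(add(S(add(Z, mul(SSZ, SSSZ))), Z)))
  →7  S(S(S(add(add(Z, mul(SSZ, SSSZ)), Z))))
  →8  S(S(S(add(mul(SSZ, SSSZ), Z))))
  →9  S(S(S(add(add(SSSZ, mul(SZ, SSSZ)), Z))))
  →10  S(S(S(add(S(add(SSZ, mul(SZ, SSSZ))), Z))))
  →11  S(S(S(S(add(add(SSZ, mul(SZ, SSSZ)), Z)))))
  →12  S(S(S(S(add(S(add(SZ, mul(SZ, SSSZ))), Z)))))
  →13  S(S(S(S(S(add(add(SZ, mul(SZ, SSSZ)), Z))))))
  →14  S(S(S(S(S(add(S(add(Z, mul(SZ, SSSZ))), Z))))))
  →15  S(S(S(S(S(S(add(add(Z, mul(SZ, SSSZ)), Z)))))))
  →16  S(S(S(S(S(S(add(mul(SZ, SSSZ), Z)))))))
  →17  S(S(S(S(S(S(add(add(SSSZ, mul(Z, SSSZ)), Z)))))))
  →18  S(S(S(S(S(S(add(S(add(SSZ, mul(Z, SSSZ))), Z)))))))
  →19  S(S(S(S(S(S(S(add(add(SSZ, mul(Z, SSSZ)), Z))))))))
  →20  S(S(S(S(S(S(S(add(S(add(SZ, mul(Z, SSSZ))), Z))))))))
  →21  S(S(S(S(S(S(S(S(add(add(SZ, mul(Z, SSSZ)), Z)))))))))
  →22  S(S(S(S(S(S(S(S(add(S(add(Z, mul(Z, SSSZ))), Z)))))))))
  →23  S(S(S(S(S(S(S(S(S(add(add(Z, mul(Z, SSSZ)), Z))))))))))
  →24  S(S(S(S(S(S(S(S(S(add(mul(Z, SSSZ), Z))))))))))
  →25  S(S(S(S(S(S(S(S(S(add(Z, Z))))))))))
  →26  S^9(Z)

Answer: normal form = S^9(Z)  (in 26 steps)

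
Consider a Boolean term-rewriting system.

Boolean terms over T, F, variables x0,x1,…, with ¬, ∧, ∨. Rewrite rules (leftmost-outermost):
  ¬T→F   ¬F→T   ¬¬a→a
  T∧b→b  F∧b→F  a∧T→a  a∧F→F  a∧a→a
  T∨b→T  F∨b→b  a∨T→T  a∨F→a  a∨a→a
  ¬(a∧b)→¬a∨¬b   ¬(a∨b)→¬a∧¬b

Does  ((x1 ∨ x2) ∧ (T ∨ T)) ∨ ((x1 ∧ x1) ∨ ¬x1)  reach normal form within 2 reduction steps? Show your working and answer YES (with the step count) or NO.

  start: ((x1 ∨ x2) ∧ (T ∨ T)) ∨ ((x1 ∧ x1) ∨ ¬x1)
  [1] ((x1 ∨ x2) ∧ T) ∨ ((x1 ∧ x1) ∨ ¬x1)
  [2] (x1 ∨ x2) ∨ ((x1 ∧ x1) ∨ ¬x1)

Answer: NO — after 2 steps the term is (x1 ∨ x2) ∨ ((x1 ∧ x1) ∨ ¬x1), not yet normal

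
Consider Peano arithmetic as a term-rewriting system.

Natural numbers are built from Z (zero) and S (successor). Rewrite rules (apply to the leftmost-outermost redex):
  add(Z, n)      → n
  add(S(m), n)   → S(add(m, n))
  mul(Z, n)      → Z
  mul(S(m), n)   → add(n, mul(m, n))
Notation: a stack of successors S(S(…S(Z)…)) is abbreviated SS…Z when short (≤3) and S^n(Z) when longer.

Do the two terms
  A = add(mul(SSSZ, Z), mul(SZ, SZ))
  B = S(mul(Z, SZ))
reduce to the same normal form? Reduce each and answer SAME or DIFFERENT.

Answer: SAME — A ⇓ SZ, B ⇓ SZ

Derivation:
Term A:
  start: add(mul(SSSZ, Z), mul(SZ, SZ))
  [1] add(add(Z, mul(SSZ, Z)), mul(SZ, SZ))
  [2] add(mul(SSZ, Z), mul(SZ, SZ))
  [3] add(add(Z, mul(SZ, Z)), mul(SZ, SZ))
  [4] add(mul(SZ, Z), mul(SZ, SZ))
  [5] add(add(Z, mul(Z, Z)), mul(SZ, SZ))
  [6] add(mul(Z, Z), mul(SZ, SZ))
  [7] add(Z, mul(SZ, SZ))
  [8] mul(SZ, SZ)
  [9] add(SZ, mul(Z, SZ))
  [10] S(add(Z, mul(Z, SZ)))
  [11] S(mul(Z, SZ))
  [12] SZ

Term B:
  start: S(mul(Z, SZ))
  [1] SZ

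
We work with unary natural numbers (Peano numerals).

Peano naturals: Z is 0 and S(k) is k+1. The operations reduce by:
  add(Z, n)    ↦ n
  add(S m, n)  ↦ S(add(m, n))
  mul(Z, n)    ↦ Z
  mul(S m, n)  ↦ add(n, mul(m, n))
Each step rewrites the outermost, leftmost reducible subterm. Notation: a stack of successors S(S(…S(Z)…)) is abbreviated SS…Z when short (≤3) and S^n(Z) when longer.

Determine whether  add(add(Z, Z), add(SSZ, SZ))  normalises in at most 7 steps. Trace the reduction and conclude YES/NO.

Answer: YES — reaches normal form SSSZ in 5 ≤ 7 steps

Derivation:
  start: add(add(Z, Z), add(SSZ, SZ))
  →1  add(Z, add(SSZ, SZ))
  →2  add(SSZ, SZ)
  →3  S(add(SZ, SZ))
  →4  S(S(add(Z, SZ)))
  →5  SSSZ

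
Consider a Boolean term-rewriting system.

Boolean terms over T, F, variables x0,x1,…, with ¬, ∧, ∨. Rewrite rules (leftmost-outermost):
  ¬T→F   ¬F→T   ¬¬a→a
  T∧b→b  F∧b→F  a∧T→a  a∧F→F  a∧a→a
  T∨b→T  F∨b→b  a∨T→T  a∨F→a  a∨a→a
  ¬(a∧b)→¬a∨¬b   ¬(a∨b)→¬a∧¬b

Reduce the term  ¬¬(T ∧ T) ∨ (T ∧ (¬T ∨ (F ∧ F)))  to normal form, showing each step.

  start: ¬¬(T ∧ T) ∨ (T ∧ (¬T ∨ (F ∧ F)))
  →1  (T ∧ T) ∨ (T ∧ (¬T ∨ (F ∧ F)))
  →2  T ∨ (T ∧ (¬T ∨ (F ∧ F)))
  →3  T

Answer: normal form = T  (in 3 steps)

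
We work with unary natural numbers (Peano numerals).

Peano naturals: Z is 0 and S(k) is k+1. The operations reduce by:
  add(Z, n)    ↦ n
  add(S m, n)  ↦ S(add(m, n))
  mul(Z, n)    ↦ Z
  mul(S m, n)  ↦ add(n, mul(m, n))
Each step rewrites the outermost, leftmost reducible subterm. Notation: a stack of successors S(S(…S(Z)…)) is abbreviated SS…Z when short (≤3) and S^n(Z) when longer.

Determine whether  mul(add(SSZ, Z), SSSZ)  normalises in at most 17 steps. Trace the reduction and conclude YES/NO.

  start: mul(add(SSZ, Z), SSSZ)
  →1  mul(S(add(SZ, Z)), SSSZ)
  →2  add(SSSZ, mul(add(SZ, Z), SSSZ))
  →3  S(add(SSZ, mul(add(SZ, Z), SSSZ)))
  →4  S(S(add(SZ, mul(add(SZ, Z), SSSZ))))
  →5  S(S(S(add(Z, mul(add(SZ, Z), SSSZ)))))
  →6  S(S(S(mul(add(SZ, Z), SSSZ))))
  →7  S(S(S(mul(S(add(Z, Z)), SSSZ))))
  →8  S(S(S(add(SSSZ, mul(add(Z, Z), SSSZ)))))
  →9  S(S(S(S(add(SSZ, mul(add(Z, Z), SSSZ))))))
  →10  S(S(S(S(S(add(SZ, mul(add(Z, Z), SSSZ)))))))
  →11  S(S(S(S(S(S(add(Z, mul(add(Z, Z), SSSZ))))))))
  →12  S(S(S(S(S(S(mul(add(Z, Z), SSSZ)))))))
  →13  S(S(S(S(S(S(mul(Z, SSSZ)))))))
  →14  S^6(Z)

Answer: YES — reaches normal form S^6(Z) in 14 ≤ 17 steps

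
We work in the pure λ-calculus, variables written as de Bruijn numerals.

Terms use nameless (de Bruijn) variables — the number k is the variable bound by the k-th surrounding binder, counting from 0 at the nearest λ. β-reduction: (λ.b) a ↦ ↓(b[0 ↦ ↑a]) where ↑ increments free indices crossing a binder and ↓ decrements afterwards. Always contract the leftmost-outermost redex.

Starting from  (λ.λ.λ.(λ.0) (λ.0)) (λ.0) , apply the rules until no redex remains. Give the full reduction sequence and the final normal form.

  start: (λ.λ.λ.(λ.0) (λ.0)) (λ.0)
  step 1: λ.λ.(λ.0) (λ.0)
  step 2: λ.λ.λ.0

Answer: normal form = λ.λ.λ.0  (in 2 steps)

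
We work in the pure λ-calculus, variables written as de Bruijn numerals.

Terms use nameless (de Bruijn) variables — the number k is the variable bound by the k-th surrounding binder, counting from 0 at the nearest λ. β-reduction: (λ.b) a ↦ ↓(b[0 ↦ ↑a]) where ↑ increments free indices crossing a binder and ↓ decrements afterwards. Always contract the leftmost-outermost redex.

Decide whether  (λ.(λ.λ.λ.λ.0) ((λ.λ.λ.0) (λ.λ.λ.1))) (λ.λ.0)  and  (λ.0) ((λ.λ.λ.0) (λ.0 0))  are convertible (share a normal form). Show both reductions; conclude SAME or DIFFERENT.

Answer: DIFFERENT — A ⇓ λ.λ.λ.0, B ⇓ λ.λ.0

Derivation:
Term A:
  start: (λ.(λ.λ.λ.λ.0) ((λ.λ.λ.0) (λ.λ.λ.1))) (λ.λ.0)
  step 1: (λ.λ.λ.λ.0) ((λ.λ.λ.0) (λ.λ.λ.1))
  step 2: λ.λ.λ.0

Term B:
  start: (λ.0) ((λ.λ.λ.0) (λ.0 0))
  step 1: (λ.λ.λ.0) (λ.0 0)
  step 2: λ.λ.0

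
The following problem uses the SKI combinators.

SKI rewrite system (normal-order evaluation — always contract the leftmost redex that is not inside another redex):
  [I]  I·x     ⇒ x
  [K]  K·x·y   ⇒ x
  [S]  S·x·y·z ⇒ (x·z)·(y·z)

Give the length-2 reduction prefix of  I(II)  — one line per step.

  start: I(II)
  [1] II
  [2] I

Answer: after 2 steps: I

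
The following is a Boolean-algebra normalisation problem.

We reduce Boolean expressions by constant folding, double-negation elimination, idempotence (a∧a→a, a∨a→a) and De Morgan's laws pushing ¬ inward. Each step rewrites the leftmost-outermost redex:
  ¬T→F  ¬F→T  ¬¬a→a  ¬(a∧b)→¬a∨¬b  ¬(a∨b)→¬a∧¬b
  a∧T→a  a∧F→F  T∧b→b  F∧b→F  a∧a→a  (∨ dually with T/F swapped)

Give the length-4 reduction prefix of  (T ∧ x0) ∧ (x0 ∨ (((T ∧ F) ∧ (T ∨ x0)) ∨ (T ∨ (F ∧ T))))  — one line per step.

  start: (T ∧ x0) ∧ (x0 ∨ (((T ∧ F) ∧ (T ∨ x0)) ∨ (T ∨ (F ∧ T))))
  step 1: x0 ∧ (x0 ∨ (((T ∧ F) ∧ (T ∨ x0)) ∨ (T ∨ (F ∧ T))))
  step 2: x0 ∧ (x0 ∨ ((F ∧ (T ∨ x0)) ∨ (T ∨ (F ∧ T))))
  step 3: x0 ∧ (x0 ∨ (F ∨ (T ∨ (F ∧ T))))
  step 4: x0 ∧ (x0 ∨ (T ∨ (F ∧ T)))

Answer: after 4 steps: x0 ∧ (x0 ∨ (T ∨ (F ∧ T)))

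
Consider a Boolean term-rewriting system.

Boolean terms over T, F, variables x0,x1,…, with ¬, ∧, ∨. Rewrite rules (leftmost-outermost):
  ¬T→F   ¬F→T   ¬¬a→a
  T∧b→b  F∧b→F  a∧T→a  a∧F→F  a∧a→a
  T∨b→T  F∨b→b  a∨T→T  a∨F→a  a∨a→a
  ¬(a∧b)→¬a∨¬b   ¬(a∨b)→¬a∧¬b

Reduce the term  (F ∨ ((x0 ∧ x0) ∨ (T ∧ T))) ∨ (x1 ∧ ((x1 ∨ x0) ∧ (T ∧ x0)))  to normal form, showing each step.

  start: (F ∨ ((x0 ∧ x0) ∨ (T ∧ T))) ∨ (x1 ∧ ((x1 ∨ x0) ∧ (T ∧ x0)))
  →1  ((x0 ∧ x0) ∨ (T ∧ T)) ∨ (x1 ∧ ((x1 ∨ x0) ∧ (T ∧ x0)))
  →2  (x0 ∨ (T ∧ T)) ∨ (x1 ∧ ((x1 ∨ x0) ∧ (T ∧ x0)))
  →3  (x0 ∨ T) ∨ (x1 ∧ ((x1 ∨ x0) ∧ (T ∧ x0)))
  →4  T ∨ (x1 ∧ ((x1 ∨ x0) ∧ (T ∧ x0)))
  →5  T

Answer: normal form = T  (in 5 steps)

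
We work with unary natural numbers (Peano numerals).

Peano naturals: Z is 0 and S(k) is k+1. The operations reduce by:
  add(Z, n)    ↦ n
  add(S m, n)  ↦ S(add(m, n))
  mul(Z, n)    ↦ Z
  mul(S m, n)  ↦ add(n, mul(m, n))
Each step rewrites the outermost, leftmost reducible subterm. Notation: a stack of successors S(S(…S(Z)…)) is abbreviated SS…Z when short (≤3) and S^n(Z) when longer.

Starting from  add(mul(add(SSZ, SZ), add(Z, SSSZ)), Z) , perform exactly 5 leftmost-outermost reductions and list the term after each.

  start: add(mul(add(SSZ, SZ), add(Z, SSSZ)), Z)
  →1  add(mul(S(add(SZ, SZ)), add(Z, SSSZ)), Z)
  →2  add(add(add(Z, SSSZ), mul(add(SZ, SZ), add(Z, SSSZ))), Z)
  →3  add(add(SSSZ, mul(add(SZ, SZ), add(Z, SSSZ))), Z)
  →4  add(S(add(SSZ, mul(add(SZ, SZ), add(Z, SSSZ)))), Z)
  →5  S(add(add(SSZ, mul(add(SZ, SZ), add(Z, SSSZ))), Z))

Answer: after 5 steps: S(add(add(SSZ, mul(add(SZ, SZ), add(Z, SSSZ))), Z))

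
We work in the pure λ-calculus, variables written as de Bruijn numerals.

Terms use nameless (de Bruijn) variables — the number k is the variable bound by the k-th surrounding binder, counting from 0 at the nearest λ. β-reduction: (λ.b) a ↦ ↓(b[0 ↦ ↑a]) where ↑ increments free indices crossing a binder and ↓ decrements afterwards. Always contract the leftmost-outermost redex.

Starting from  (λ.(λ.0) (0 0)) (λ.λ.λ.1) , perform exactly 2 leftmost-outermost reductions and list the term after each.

Answer: after 2 steps: (λ.λ.λ.1) (λ.λ.λ.1)

Working:
  start: (λ.(λ.0) (0 0)) (λ.λ.λ.1)
  step 1: (λ.0) ((λ.λ.λ.1) (λ.λ.λ.1))
  step 2: (λ.λ.λ.1) (λ.λ.λ.1)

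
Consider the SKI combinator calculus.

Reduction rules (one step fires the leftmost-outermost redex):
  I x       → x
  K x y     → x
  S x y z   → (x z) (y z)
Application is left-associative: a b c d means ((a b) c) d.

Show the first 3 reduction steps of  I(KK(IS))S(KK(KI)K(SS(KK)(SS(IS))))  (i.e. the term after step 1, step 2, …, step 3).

Answer: after 3 steps: S

Working:
  start: I(KK(IS))S(KK(KI)K(SS(KK)(SS(IS))))
  →1  KK(IS)S(KK(KI)K(SS(KK)(SS(IS))))
  →2  KS(KK(KI)K(SS(KK)(SS(IS))))
  →3  S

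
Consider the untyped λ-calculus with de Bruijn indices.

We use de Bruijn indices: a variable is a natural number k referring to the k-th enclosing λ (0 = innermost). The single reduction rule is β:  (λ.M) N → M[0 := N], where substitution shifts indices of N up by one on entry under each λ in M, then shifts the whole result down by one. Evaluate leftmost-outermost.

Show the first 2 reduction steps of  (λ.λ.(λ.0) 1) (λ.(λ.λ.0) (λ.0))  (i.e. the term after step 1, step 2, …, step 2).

Answer: after 2 steps: λ.λ.(λ.λ.0) (λ.0)

Derivation:
  start: (λ.λ.(λ.0) 1) (λ.(λ.λ.0) (λ.0))
  step 1: λ.(λ.0) (λ.(λ.λ.0) (λ.0))
  step 2: λ.λ.(λ.λ.0) (λ.0)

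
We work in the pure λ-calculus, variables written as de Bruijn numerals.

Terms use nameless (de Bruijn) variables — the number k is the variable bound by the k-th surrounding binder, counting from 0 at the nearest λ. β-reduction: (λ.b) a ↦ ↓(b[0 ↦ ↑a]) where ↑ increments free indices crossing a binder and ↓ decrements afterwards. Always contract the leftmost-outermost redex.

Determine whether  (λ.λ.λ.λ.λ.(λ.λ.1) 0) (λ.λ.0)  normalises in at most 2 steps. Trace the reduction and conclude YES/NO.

Answer: YES — reaches normal form λ.λ.λ.λ.λ.1 in 2 ≤ 2 steps

Working:
  start: (λ.λ.λ.λ.λ.(λ.λ.1) 0) (λ.λ.0)
  [1] λ.λ.λ.λ.(λ.λ.1) 0
  [2] λ.λ.λ.λ.λ.1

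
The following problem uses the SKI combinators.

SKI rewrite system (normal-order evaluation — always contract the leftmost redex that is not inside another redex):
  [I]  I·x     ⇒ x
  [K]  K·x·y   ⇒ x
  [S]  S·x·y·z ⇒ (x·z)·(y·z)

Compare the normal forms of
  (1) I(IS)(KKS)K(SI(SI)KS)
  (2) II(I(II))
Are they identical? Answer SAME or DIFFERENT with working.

Term A:
  start: I(IS)(KKS)K(SI(SI)KS)
  step 1: IS(KKS)K(SI(SI)KS)
  step 2: S(KKS)K(SI(SI)KS)
  step 3: KKS(SI(SI)KS)(K(SI(SI)KS))
  step 4: K(SI(SI)KS)(K(SI(SI)KS))
  step 5: SI(SI)KS
  step 6: IK(SIK)S
  step 7: K(SIK)S
  step 8: SIK

Term B:
  start: II(I(II))
  step 1: I(I(II))
  step 2: I(II)
  step 3: II
  step 4: I

Answer: DIFFERENT — A ⇓ SIK, B ⇓ I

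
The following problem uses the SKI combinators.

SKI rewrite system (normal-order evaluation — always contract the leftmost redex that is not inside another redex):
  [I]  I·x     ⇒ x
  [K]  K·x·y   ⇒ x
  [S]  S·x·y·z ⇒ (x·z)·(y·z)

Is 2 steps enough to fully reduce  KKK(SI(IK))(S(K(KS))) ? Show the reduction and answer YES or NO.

  start: KKK(SI(IK))(S(K(KS)))
  step 1: K(SI(IK))(S(K(KS)))
  step 2: SI(IK)

Answer: NO — after 2 steps the term is SI(IK), not yet normal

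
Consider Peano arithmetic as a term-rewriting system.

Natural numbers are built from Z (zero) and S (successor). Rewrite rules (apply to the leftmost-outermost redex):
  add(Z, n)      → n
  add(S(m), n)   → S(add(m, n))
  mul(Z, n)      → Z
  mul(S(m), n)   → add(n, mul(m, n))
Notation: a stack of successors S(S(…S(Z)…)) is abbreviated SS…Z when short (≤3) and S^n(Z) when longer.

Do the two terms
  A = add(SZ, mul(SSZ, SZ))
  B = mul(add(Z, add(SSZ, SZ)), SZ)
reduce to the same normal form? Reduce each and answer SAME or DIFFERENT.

Answer: SAME — A ⇓ SSSZ, B ⇓ SSSZ

Derivation:
Term A:
  start: add(SZ, mul(SSZ, SZ))
  step 1: S(add(Z, mul(SSZ, SZ)))
  step 2: S(mul(SSZ, SZ))
  step 3: S(add(SZ, mul(SZ, SZ)))
  step 4: S(S(add(Z, mul(SZ, SZ))))
  step 5: S(S(mul(SZ, SZ)))
  step 6: S(S(add(SZ, mul(Z, SZ))))
  step 7: S(S(S(add(Z, mul(Z, SZ)))))
  step 8: S(S(S(mul(Z, SZ))))
  step 9: SSSZ

Term B:
  start: mul(add(Z, add(SSZ, SZ)), SZ)
  step 1: mul(add(SSZ, SZ), SZ)
  step 2: mul(S(add(SZ, SZ)), SZ)
  step 3: add(SZ, mul(add(SZ, SZ), SZ))
  step 4: S(add(Z, mul(add(SZ, SZ), SZ)))
  step 5: S(mul(add(SZ, SZ), SZ))
  step 6: S(mul(S(add(Z, SZ)), SZ))
  step 7: S(add(SZ, mul(add(Z, SZ), SZ)))
  step 8: S(S(add(Z, mul(add(Z, SZ), SZ))))
  step 9: S(S(mul(add(Z, SZ), SZ)))
  step 10: S(S(mul(SZ, SZ)))
  step 11: S(S(add(SZ, mul(Z, SZ))))
  step 12: S(S(S(add(Z, mul(Z, SZ)))))
  step 13: S(S(S(mul(Z, SZ))))
  step 14: SSSZ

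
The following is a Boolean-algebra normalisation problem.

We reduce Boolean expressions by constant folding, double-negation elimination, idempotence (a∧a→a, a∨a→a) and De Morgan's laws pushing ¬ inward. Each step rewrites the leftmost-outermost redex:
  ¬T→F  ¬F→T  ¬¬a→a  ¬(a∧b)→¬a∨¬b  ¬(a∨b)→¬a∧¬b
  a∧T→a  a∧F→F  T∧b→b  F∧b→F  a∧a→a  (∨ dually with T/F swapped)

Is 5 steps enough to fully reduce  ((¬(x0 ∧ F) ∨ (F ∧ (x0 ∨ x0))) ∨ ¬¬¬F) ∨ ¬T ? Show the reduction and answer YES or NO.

Answer: NO — after 5 steps the term is T ∨ ¬T, not yet normal

Working:
  start: ((¬(x0 ∧ F) ∨ (F ∧ (x0 ∨ x0))) ∨ ¬¬¬F) ∨ ¬T
  step 1: (((¬x0 ∨ ¬F) ∨ (F ∧ (x0 ∨ x0))) ∨ ¬¬¬F) ∨ ¬T
  step 2: (((¬x0 ∨ T) ∨ (F ∧ (x0 ∨ x0))) ∨ ¬¬¬F) ∨ ¬T
  step 3: ((T ∨ (F ∧ (x0 ∨ x0))) ∨ ¬¬¬F) ∨ ¬T
  step 4: (T ∨ ¬¬¬F) ∨ ¬T
  step 5: T ∨ ¬T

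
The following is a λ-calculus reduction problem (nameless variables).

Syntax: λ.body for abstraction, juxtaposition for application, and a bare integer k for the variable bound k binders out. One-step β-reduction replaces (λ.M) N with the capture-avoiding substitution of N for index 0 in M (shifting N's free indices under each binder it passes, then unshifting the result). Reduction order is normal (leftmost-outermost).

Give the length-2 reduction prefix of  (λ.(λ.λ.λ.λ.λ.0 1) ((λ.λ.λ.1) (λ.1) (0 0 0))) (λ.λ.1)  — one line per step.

Answer: after 2 steps: λ.λ.λ.λ.0 1

Working:
  start: (λ.(λ.λ.λ.λ.λ.0 1) ((λ.λ.λ.1) (λ.1) (0 0 0))) (λ.λ.1)
  step 1: (λ.λ.λ.λ.λ.0 1) ((λ.λ.λ.1) (λ.λ.λ.1) ((λ.λ.1) (λ.λ.1) (λ.λ.1)))
  step 2: λ.λ.λ.λ.0 1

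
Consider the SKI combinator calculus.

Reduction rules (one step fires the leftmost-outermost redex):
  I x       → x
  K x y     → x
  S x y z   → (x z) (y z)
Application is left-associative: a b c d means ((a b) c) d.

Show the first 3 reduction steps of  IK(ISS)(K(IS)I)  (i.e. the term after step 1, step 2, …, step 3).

  start: IK(ISS)(K(IS)I)
  step 1: K(ISS)(K(IS)I)
  step 2: ISS
  step 3: SS

Answer: after 3 steps: SS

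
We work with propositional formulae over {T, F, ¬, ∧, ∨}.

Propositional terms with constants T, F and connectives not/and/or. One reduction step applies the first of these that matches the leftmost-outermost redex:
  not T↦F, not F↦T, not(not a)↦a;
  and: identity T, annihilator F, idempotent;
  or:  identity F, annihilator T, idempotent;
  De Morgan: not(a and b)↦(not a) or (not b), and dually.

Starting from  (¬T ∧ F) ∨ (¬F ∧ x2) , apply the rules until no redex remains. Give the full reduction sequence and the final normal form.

  start: (¬T ∧ F) ∨ (¬F ∧ x2)
  →1  F ∨ (¬F ∧ x2)
  →2  ¬F ∧ x2
  →3  T ∧ x2
  →4  x2

Answer: normal form = x2  (in 4 steps)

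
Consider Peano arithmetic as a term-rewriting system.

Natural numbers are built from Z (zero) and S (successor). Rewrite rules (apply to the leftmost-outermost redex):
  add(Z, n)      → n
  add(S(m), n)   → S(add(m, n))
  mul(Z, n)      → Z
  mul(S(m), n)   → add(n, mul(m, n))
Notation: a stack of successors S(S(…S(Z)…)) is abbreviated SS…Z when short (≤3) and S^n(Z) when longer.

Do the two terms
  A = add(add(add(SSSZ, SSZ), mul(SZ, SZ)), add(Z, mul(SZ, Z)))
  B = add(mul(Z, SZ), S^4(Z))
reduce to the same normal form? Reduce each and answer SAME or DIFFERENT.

Term A:
  start: add(add(add(SSSZ, SSZ), mul(SZ, SZ)), add(Z, mul(SZ, Z)))
  →1  add(add(S(add(SSZ, SSZ)), mul(SZ, SZ)), add(Z, mul(SZ, Z)))
  →2  add(S(add(add(SSZ, SSZ), mul(SZ, SZ))), add(Z, mul(SZ, Z)))
  →3  S(add(add(add(SSZ, SSZ), mul(SZ, SZ)), add(Z, mul(SZ, Z))))
  →4  S(add(add(S(add(SZ, SSZ)), mul(SZ, SZ)), add(Z, mul(SZ, Z))))
  →5  S(add(S(add(add(SZ, SSZ), mul(SZ, SZ))), add(Z, mul(SZ, Z))))
  →6  S(S(add(add(add(SZ, SSZ), mul(SZ, SZ)), add(Z, mul(SZ, Z)))))
  →7  S(S(add(add(S(add(Z, SSZ)), mul(SZ, SZ)), add(Z, mul(SZ, Z)))))
  →8  S(S(add(S(add(add(Z, SSZ), mul(SZ, SZ))), add(Z, mul(SZ, Z)))))
  →9  S(S(S(add(add(add(Z, SSZ), mul(SZ, SZ)), add(Z, mul(SZ, Z))))))
  →10  S(S(S(add(add(SSZ, mul(SZ, SZ)), add(Z, mul(SZ, Z))))))
  →11  S(S(S(add(S(add(SZ, mul(SZ, SZ))), add(Z, mul(SZ, Z))))))
  →12  S(S(S(S(add(add(SZ, mul(SZ, SZ)), add(Z, mul(SZ, Z)))))))
  →13  S(S(S(S(add(S(add(Z, mul(SZ, SZ))), add(Z, mul(SZ, Z)))))))
  →14  S(S(S(S(S(add(add(Z, mul(SZ, SZ)), add(Z, mul(SZ, Z))))))))
  →15  S(S(S(S(S(add(mul(SZ, SZ), add(Z, mul(SZ, Z))))))))
  →16  S(S(S(S(S(add(add(SZ, mul(Z, SZ)), add(Z, mul(SZ, Z))))))))
  →17  S(S(S(S(S(add(S(add(Z, mul(Z, SZ))), add(Z, mul(SZ, Z))))))))
  →18  S(S(S(S(S(S(add(add(Z, mul(Z, SZ)), add(Z, mul(SZ, Z)))))))))
  →19  S(S(S(S(S(S(add(mul(Z, SZ), add(Z, mul(SZ, Z)))))))))
  →20  S(S(S(S(S(S(add(Z, add(Z, mul(SZ, Z)))))))))
  →21  S(S(S(S(S(S(add(Z, mul(SZ, Z))))))))
  →22  S(S(S(S(S(S(mul(SZ, Z)))))))
  →23  S(S(S(S(S(S(add(Z, mul(Z, Z))))))))
  →24  S(S(S(S(S(S(mul(Z, Z)))))))
  →25  S^6(Z)

Term B:
  start: add(mul(Z, SZ), S^4(Z))
  →1  add(Z, S^4(Z))
  →2  S^4(Z)

Answer: DIFFERENT — A ⇓ S^6(Z), B ⇓ S^4(Z)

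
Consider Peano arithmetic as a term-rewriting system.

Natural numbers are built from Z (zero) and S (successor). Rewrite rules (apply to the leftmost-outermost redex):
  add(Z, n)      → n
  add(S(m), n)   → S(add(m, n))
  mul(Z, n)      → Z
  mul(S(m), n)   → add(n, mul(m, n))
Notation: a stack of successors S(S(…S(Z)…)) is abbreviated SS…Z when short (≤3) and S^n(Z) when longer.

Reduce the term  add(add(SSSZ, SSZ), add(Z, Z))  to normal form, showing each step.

  start: add(add(SSSZ, SSZ), add(Z, Z))
  step 1: add(S(add(SSZ, SSZ)), add(Z, Z))
  step 2: S(add(add(SSZ, SSZ), add(Z, Z)))
  step 3: S(add(S(add(SZ, SSZ)), add(Z, Z)))
  step 4: S(S(add(add(SZ, SSZ), add(Z, Z))))
  step 5: S(S(add(S(add(Z, SSZ)), add(Z, Z))))
  step 6: S(S(S(add(add(Z, SSZ), add(Z, Z)))))
  step 7: S(S(S(add(SSZ, add(Z, Z)))))
  step 8: S(S(S(S(add(SZ, add(Z, Z))))))
  step 9: S(S(S(S(S(add(Z, add(Z, Z)))))))
  step 10: S(S(S(S(S(add(Z, Z))))))
  step 11: S^5(Z)

Answer: normal form = S^5(Z)  (in 11 steps)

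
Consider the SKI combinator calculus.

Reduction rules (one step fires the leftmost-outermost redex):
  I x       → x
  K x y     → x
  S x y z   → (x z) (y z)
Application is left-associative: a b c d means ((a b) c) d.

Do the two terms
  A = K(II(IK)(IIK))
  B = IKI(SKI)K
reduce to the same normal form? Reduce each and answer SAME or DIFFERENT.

Term A:
  start: K(II(IK)(IIK))
  →1  K(I(IK)(IIK))
  →2  K(IK(IIK))
  →3  K(K(IIK))
  →4  K(K(IK))
  →5  K(KK)

Term B:
  start: IKI(SKI)K
  →1  KI(SKI)K
  →2  IK
  →3  K

Answer: DIFFERENT — A ⇓ K(KK), B ⇓ K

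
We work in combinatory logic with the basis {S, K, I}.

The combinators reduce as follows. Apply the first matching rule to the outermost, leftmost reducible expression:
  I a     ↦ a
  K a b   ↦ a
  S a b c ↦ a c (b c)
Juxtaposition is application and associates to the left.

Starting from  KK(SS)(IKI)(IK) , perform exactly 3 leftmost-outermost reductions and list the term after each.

  start: KK(SS)(IKI)(IK)
  →1  K(IKI)(IK)
  →2  IKI
  →3  KI

Answer: after 3 steps: KI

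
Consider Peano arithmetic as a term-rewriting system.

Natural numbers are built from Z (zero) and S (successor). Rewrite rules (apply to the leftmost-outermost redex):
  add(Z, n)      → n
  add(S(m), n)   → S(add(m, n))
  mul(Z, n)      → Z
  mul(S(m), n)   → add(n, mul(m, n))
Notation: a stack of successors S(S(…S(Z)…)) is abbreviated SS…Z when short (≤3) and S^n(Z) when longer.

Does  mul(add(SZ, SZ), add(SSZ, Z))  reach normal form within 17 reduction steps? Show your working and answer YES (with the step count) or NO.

  start: mul(add(SZ, SZ), add(SSZ, Z))
  [1] mul(S(add(Z, SZ)), add(SSZ, Z))
  [2] add(add(SSZ, Z), mul(add(Z, SZ), add(SSZ, Z)))
  [3] add(S(add(SZ, Z)), mul(add(Z, SZ), add(SSZ, Z)))
  [4] S(add(add(SZ, Z), mul(add(Z, SZ), add(SSZ, Z))))
  [5] S(add(S(add(Z, Z)), mul(add(Z, SZ), add(SSZ, Z))))
  [6] S(S(add(add(Z, Z), mul(add(Z, SZ), add(SSZ, Z)))))
  [7] S(S(add(Z, mul(add(Z, SZ), add(SSZ, Z)))))
  [8] S(S(mul(add(Z, SZ), add(SSZ, Z))))
  [9] S(S(mul(SZ, add(SSZ, Z))))
  [10] S(S(add(add(SSZ, Z), mul(Z, add(SSZ, Z)))))
  [11] S(S(add(S(add(SZ, Z)), mul(Z, add(SSZ, Z)))))
  [12] S(S(S(add(add(SZ, Z), mul(Z, add(SSZ, Z))))))
  [13] S(S(S(add(S(add(Z, Z)), mul(Z, add(SSZ, Z))))))
  [14] S(S(S(S(add(add(Z, Z), mul(Z, add(SSZ, Z)))))))
  [15] S(S(S(S(add(Z, mul(Z, add(SSZ, Z)))))))
  [16] S(S(S(S(mul(Z, add(SSZ, Z))))))
  [17] S^4(Z)

Answer: YES — reaches normal form S^4(Z) in 17 ≤ 17 steps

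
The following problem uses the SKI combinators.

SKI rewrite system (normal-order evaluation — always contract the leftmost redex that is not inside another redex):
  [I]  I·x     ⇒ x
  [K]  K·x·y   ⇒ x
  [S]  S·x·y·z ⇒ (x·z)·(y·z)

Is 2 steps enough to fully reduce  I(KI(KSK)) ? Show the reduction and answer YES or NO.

Answer: YES — reaches normal form I in 2 ≤ 2 steps

Derivation:
  start: I(KI(KSK))
  step 1: KI(KSK)
  step 2: I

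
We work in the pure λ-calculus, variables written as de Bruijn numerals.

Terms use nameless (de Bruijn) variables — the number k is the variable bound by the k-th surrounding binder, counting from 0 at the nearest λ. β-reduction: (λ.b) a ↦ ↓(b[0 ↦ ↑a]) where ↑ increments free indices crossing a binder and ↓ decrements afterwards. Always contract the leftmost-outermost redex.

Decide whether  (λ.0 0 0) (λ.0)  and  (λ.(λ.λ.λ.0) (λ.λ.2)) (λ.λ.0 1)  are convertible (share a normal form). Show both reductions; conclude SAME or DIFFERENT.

Term A:
  start: (λ.0 0 0) (λ.0)
  step 1: (λ.0) (λ.0) (λ.0)
  step 2: (λ.0) (λ.0)
  step 3: λ.0

Term B:
  start: (λ.(λ.λ.λ.0) (λ.λ.2)) (λ.λ.0 1)
  step 1: (λ.λ.λ.0) (λ.λ.λ.λ.0 1)
  step 2: λ.λ.0

Answer: DIFFERENT — A ⇓ λ.0, B ⇓ λ.λ.0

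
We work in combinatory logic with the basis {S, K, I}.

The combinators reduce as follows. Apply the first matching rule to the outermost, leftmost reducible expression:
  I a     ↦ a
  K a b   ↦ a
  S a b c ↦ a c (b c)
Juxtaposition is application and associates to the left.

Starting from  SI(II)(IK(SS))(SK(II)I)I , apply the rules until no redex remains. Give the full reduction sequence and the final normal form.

Answer: normal form = SII  (in 8 steps)

Reduction:
  start: SI(II)(IK(SS))(SK(II)I)I
  →1  I(IK(SS))(II(IK(SS)))(SK(II)I)I
  →2  IK(SS)(II(IK(SS)))(SK(II)I)I
  →3  K(SS)(II(IK(SS)))(SK(II)I)I
  →4  SS(SK(II)I)I
  →5  SI(SK(II)II)
  →6  SI(KI(III)I)
  →7  SI(II)
  →8  SII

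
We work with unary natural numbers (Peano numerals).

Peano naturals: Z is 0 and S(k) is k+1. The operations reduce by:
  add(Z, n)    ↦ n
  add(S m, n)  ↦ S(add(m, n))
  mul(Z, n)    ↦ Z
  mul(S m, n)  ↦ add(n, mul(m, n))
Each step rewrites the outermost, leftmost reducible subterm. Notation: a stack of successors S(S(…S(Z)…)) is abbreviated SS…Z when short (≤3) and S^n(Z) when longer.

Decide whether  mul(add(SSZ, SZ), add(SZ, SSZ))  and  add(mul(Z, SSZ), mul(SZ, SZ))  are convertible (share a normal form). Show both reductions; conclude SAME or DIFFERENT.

Term A:
  start: mul(add(SSZ, SZ), add(SZ, SSZ))
  →1  mul(S(add(SZ, SZ)), add(SZ, SSZ))
  →2  add(add(SZ, SSZ), mul(add(SZ, SZ), add(SZ, SSZ)))
  →3  add(S(add(Z, SSZ)), mul(add(SZ, SZ), add(SZ, SSZ)))
  →4  S(add(add(Z, SSZ), mul(add(SZ, SZ), add(SZ, SSZ))))
  →5  S(add(SSZ, mul(add(SZ, SZ), add(SZ, SSZ))))
  →6  S(S(add(SZ, mul(add(SZ, SZ), add(SZ, SSZ)))))
  →7  S(S(S(add(Z, mul(add(SZ, SZ), add(SZ, SSZ))))))
  →8  S(S(S(mul(add(SZ, SZ), add(SZ, SSZ)))))
  →9  S(S(S(mul(S(add(Z, SZ)), add(SZ, SSZ)))))
  →10  S(S(S(add(add(SZ, SSZ), mul(add(Z, SZ), add(SZ, SSZ))))))
  →11  S(S(S(add(S(add(Z, SSZ)), mul(add(Z, SZ), add(SZ, SSZ))))))
  →12  S(S(S(S(add(add(Z, SSZ), mul(add(Z, SZ), add(SZ, SSZ)))))))
  →13  S(S(S(S(add(SSZ, mul(add(Z, SZ), add(SZ, SSZ)))))))
  →14  S(S(S(S(S(add(SZ, mul(add(Z, SZ), add(SZ, SSZ))))))))
  →15  S(S(S(S(S(S(add(Z, mul(add(Z, SZ), add(SZ, SSZ)))))))))
  →16  S(S(S(S(S(S(mul(add(Z, SZ), add(SZ, SSZ))))))))
  →17  S(S(S(S(S(S(mul(SZ, add(SZ, SSZ))))))))
  →18  S(S(S(S(S(S(add(add(SZ, SSZ), mul(Z, add(SZ, SSZ)))))))))
  →19  S(S(S(S(S(S(add(S(add(Z, SSZ)), mul(Z, add(SZ, SSZ)))))))))
  →20  S(S(S(S(S(S(S(add(add(Z, SSZ), mul(Z, add(SZ, SSZ))))))))))
  →21  S(S(S(S(S(S(S(add(SSZ, mul(Z, add(SZ, SSZ))))))))))
  →22  S(S(S(S(S(S(S(S(add(SZ, mul(Z, add(SZ, SSZ)))))))))))
  →23  S(S(S(S(S(S(S(S(S(add(Z, mul(Z, add(SZ, SSZ))))))))))))
  →24  S(S(S(S(S(S(S(S(S(mul(Z, add(SZ, SSZ)))))))))))
  →25  S^9(Z)

Term B:
  start: add(mul(Z, SSZ), mul(SZ, SZ))
  →1  add(Z, mul(SZ, SZ))
  →2  mul(SZ, SZ)
  →3  add(SZ, mul(Z, SZ))
  →4  S(add(Z, mul(Z, SZ)))
  →5  S(mul(Z, SZ))
  →6  SZ

Answer: DIFFERENT — A ⇓ S^9(Z), B ⇓ SZ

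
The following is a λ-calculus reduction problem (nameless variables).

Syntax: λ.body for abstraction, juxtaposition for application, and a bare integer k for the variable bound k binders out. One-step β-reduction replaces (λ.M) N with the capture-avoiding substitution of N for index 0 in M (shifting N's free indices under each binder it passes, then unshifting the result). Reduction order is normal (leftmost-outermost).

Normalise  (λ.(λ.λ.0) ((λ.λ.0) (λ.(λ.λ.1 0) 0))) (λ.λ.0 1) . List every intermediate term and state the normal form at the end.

  start: (λ.(λ.λ.0) ((λ.λ.0) (λ.(λ.λ.1 0) 0))) (λ.λ.0 1)
  →1  (λ.λ.0) ((λ.λ.0) (λ.(λ.λ.1 0) 0))
  →2  λ.0

Answer: normal form = λ.0  (in 2 steps)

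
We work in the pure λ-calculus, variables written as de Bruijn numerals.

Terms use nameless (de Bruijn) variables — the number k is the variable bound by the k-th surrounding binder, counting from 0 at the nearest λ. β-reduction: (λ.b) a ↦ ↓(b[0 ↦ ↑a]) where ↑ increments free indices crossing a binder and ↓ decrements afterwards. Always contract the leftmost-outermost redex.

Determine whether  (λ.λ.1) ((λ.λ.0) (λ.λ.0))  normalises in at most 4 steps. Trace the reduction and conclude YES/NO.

  start: (λ.λ.1) ((λ.λ.0) (λ.λ.0))
  step 1: λ.(λ.λ.0) (λ.λ.0)
  step 2: λ.λ.0

Answer: YES — reaches normal form λ.λ.0 in 2 ≤ 4 steps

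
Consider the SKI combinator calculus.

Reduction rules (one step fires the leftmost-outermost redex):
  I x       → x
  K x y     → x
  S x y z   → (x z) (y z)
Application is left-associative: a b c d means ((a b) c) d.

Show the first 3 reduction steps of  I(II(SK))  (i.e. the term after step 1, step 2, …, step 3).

  start: I(II(SK))
  step 1: II(SK)
  step 2: I(SK)
  step 3: SK

Answer: after 3 steps: SK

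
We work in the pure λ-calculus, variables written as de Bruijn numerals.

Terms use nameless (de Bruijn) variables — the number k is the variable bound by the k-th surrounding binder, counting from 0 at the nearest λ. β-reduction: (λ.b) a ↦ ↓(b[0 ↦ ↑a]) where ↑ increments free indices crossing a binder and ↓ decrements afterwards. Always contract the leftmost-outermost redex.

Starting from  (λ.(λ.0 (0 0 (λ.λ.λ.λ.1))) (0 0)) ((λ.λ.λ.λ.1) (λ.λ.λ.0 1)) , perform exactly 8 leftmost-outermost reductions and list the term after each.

Answer: after 8 steps: λ.(λ.(λ.λ.λ.λ.1) (λ.λ.λ.0 1) ((λ.λ.λ.λ.1) (λ.λ.λ.0 1))) (λ.λ.λ.λ.1)

Derivation:
  start: (λ.(λ.0 (0 0 (λ.λ.λ.λ.1))) (0 0)) ((λ.λ.λ.λ.1) (λ.λ.λ.0 1))
  step 1: (λ.0 (0 0 (λ.λ.λ.λ.1))) ((λ.λ.λ.λ.1) (λ.λ.λ.0 1) ((λ.λ.λ.λ.1) (λ.λ.λ.0 1)))
  step 2: (λ.λ.λ.λ.1) (λ.λ.λ.0 1) ((λ.λ.λ.λ.1) (λ.λ.λ.0 1)) ((λ.λ.λ.λ.1) (λ.λ.λ.0 1) ((λ.λ.λ.λ.1) (λ.λ.λ.0 1)) ((λ.λ.λ.λ.1) (λ.λ.λ.0 1) ((λ.λ.λ.λ.1) (λ.λ.λ.0 1))) (λ.λ.λ.λ.1))
  step 3: (λ.λ.λ.1) ((λ.λ.λ.λ.1) (λ.λ.λ.0 1)) ((λ.λ.λ.λ.1) (λ.λ.λ.0 1) ((λ.λ.λ.λ.1) (λ.λ.λ.0 1)) ((λ.λ.λ.λ.1) (λ.λ.λ.0 1) ((λ.λ.λ.λ.1) (λ.λ.λ.0 1))) (λ.λ.λ.λ.1))
  step 4: (λ.λ.1) ((λ.λ.λ.λ.1) (λ.λ.λ.0 1) ((λ.λ.λ.λ.1) (λ.λ.λ.0 1)) ((λ.λ.λ.λ.1) (λ.λ.λ.0 1) ((λ.λ.λ.λ.1) (λ.λ.λ.0 1))) (λ.λ.λ.λ.1))
  step 5: λ.(λ.λ.λ.λ.1) (λ.λ.λ.0 1) ((λ.λ.λ.λ.1) (λ.λ.λ.0 1)) ((λ.λ.λ.λ.1) (λ.λ.λ.0 1) ((λ.λ.λ.λ.1) (λ.λ.λ.0 1))) (λ.λ.λ.λ.1)
  step 6: λ.(λ.λ.λ.1) ((λ.λ.λ.λ.1) (λ.λ.λ.0 1)) ((λ.λ.λ.λ.1) (λ.λ.λ.0 1) ((λ.λ.λ.λ.1) (λ.λ.λ.0 1))) (λ.λ.λ.λ.1)
  step 7: λ.(λ.λ.1) ((λ.λ.λ.λ.1) (λ.λ.λ.0 1) ((λ.λ.λ.λ.1) (λ.λ.λ.0 1))) (λ.λ.λ.λ.1)
  step 8: λ.(λ.(λ.λ.λ.λ.1) (λ.λ.λ.0 1) ((λ.λ.λ.λ.1) (λ.λ.λ.0 1))) (λ.λ.λ.λ.1)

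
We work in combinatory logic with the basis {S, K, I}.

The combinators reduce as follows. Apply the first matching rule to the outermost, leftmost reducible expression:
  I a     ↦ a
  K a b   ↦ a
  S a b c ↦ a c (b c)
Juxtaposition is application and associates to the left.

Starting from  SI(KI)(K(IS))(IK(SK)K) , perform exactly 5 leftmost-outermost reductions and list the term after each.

Answer: after 5 steps: S(K(SK)K)

Working:
  start: SI(KI)(K(IS))(IK(SK)K)
  step 1: I(K(IS))(KI(K(IS)))(IK(SK)K)
  step 2: K(IS)(KI(K(IS)))(IK(SK)K)
  step 3: IS(IK(SK)K)
  step 4: S(IK(SK)K)
  step 5: S(K(SK)K)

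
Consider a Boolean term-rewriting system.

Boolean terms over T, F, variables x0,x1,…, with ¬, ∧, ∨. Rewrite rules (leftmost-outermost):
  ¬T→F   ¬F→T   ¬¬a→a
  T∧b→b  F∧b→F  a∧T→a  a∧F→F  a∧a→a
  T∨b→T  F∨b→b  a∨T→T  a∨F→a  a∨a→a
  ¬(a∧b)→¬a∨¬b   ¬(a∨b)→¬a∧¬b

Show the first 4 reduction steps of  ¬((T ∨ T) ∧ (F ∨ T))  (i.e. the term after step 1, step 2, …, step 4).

Answer: after 4 steps: F ∨ ¬(F ∨ T)

Working:
  start: ¬((T ∨ T) ∧ (F ∨ T))
  →1  ¬(T ∨ T) ∨ ¬(F ∨ T)
  →2  (¬T ∧ ¬T) ∨ ¬(F ∨ T)
  →3  ¬T ∨ ¬(F ∨ T)
  →4  F ∨ ¬(F ∨ T)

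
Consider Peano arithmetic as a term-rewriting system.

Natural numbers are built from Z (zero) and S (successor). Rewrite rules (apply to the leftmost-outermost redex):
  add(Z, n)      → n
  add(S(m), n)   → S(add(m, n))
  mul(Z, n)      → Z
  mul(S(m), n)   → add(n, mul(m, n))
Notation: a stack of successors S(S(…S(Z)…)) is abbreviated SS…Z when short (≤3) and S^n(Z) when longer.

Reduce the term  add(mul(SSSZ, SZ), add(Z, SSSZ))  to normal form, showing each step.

Answer: normal form = S^6(Z)  (in 15 steps)

Derivation:
  start: add(mul(SSSZ, SZ), add(Z, SSSZ))
  →1  add(add(SZ, mul(SSZ, SZ)), add(Z, SSSZ))
  →2  add(S(add(Z, mul(SSZ, SZ))), add(Z, SSSZ))
  →3  S(add(add(Z, mul(SSZ, SZ)), add(Z, SSSZ)))
  →4  S(add(mul(SSZ, SZ), add(Z, SSSZ)))
  →5  S(add(add(SZ, mul(SZ, SZ)), add(Z, SSSZ)))
  →6  S(add(S(add(Z, mul(SZ, SZ))), add(Z, SSSZ)))
  →7  S(S(add(add(Z, mul(SZ, SZ)), add(Z, SSSZ))))
  →8  S(S(add(mul(SZ, SZ), add(Z, SSSZ))))
  →9  S(S(add(add(SZ, mul(Z, SZ)), add(Z, SSSZ))))
  →10  S(S(add(S(add(Z, mul(Z, SZ))), add(Z, SSSZ))))
  →11  S(S(S(add(add(Z, mul(Z, SZ)), add(Z, SSSZ)))))
  →12  S(S(S(add(mul(Z, SZ), add(Z, SSSZ)))))
  →13  S(S(S(add(Z, add(Z, SSSZ)))))
  →14  S(S(S(add(Z, SSSZ))))
  →15  S^6(Z)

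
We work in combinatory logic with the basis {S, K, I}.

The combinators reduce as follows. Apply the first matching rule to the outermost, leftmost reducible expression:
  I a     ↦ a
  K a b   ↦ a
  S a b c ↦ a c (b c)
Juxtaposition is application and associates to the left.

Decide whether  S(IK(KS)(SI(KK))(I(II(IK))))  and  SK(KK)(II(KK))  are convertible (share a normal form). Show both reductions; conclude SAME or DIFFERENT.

Term A:
  start: S(IK(KS)(SI(KK))(I(II(IK))))
  →1  S(K(KS)(SI(KK))(I(II(IK))))
  →2  S(KS(I(II(IK))))
  →3  SS

Term B:
  start: SK(KK)(II(KK))
  →1  K(II(KK))(KK(II(KK)))
  →2  II(KK)
  →3  I(KK)
  →4  KK

Answer: DIFFERENT — A ⇓ SS, B ⇓ KK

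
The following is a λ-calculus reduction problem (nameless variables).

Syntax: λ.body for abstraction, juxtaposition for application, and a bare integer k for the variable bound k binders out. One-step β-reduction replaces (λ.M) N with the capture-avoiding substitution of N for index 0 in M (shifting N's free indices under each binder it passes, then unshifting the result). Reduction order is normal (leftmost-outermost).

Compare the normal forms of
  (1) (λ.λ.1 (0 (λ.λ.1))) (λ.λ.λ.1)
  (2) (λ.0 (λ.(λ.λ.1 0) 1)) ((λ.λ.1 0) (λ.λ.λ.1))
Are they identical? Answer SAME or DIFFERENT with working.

Answer: DIFFERENT — A ⇓ λ.λ.λ.1, B ⇓ λ.λ.1

Derivation:
Term A:
  start: (λ.λ.1 (0 (λ.λ.1))) (λ.λ.λ.1)
  →1  λ.(λ.λ.λ.1) (0 (λ.λ.1))
  →2  λ.λ.λ.1

Term B:
  start: (λ.0 (λ.(λ.λ.1 0) 1)) ((λ.λ.1 0) (λ.λ.λ.1))
  →1  (λ.λ.1 0) (λ.λ.λ.1) (λ.(λ.λ.1 0) ((λ.λ.1 0) (λ.λ.λ.1)))
  →2  (λ.(λ.λ.λ.1) 0) (λ.(λ.λ.1 0) ((λ.λ.1 0) (λ.λ.λ.1)))
  →3  (λ.λ.λ.1) (λ.(λ.λ.1 0) ((λ.λ.1 0) (λ.λ.λ.1)))
  →4  λ.λ.1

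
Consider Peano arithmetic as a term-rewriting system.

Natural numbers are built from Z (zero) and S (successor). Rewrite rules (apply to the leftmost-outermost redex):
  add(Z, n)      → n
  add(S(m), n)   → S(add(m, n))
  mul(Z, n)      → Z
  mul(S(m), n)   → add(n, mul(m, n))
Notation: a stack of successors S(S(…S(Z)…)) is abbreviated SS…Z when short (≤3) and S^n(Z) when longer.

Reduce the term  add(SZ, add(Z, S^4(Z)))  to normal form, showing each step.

Answer: normal form = S^5(Z)  (in 3 steps)

Derivation:
  start: add(SZ, add(Z, S^4(Z)))
  →1  S(add(Z, add(Z, S^4(Z))))
  →2  S(add(Z, S^4(Z)))
  →3  S^5(Z)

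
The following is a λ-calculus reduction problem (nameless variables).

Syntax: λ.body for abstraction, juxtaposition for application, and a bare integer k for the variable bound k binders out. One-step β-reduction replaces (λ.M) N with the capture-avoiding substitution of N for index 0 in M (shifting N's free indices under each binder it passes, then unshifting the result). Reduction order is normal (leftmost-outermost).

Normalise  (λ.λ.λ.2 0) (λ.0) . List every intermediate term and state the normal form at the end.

Answer: normal form = λ.λ.0  (in 2 steps)

Derivation:
  start: (λ.λ.λ.2 0) (λ.0)
  →1  λ.λ.(λ.0) 0
  →2  λ.λ.0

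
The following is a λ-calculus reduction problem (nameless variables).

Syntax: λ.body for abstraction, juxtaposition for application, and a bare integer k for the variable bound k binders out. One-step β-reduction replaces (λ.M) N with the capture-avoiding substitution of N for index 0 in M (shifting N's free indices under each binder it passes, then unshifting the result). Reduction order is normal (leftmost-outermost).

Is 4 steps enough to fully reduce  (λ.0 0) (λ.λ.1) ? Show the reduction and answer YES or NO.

Answer: YES — reaches normal form λ.λ.λ.1 in 2 ≤ 4 steps

Reduction:
  start: (λ.0 0) (λ.λ.1)
  [1] (λ.λ.1) (λ.λ.1)
  [2] λ.λ.λ.1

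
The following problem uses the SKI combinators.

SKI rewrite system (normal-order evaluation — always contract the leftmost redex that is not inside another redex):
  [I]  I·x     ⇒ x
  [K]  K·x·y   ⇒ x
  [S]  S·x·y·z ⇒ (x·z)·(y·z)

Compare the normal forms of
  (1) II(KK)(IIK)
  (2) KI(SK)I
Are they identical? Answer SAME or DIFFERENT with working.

Term A:
  start: II(KK)(IIK)
  step 1: I(KK)(IIK)
  step 2: KK(IIK)
  step 3: K

Term B:
  start: KI(SK)I
  step 1: II
  step 2: I

Answer: DIFFERENT — A ⇓ K, B ⇓ I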